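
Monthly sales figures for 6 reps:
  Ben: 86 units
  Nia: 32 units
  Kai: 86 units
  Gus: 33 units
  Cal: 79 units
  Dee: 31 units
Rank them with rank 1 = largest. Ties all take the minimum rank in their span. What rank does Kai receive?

1

Sorted (descending): 86, 86, 79, 33, 32, 31
The 2 values of 86 occupy positions 1–2 → each gets rank 1.
Kai has value 86 units → rank 1.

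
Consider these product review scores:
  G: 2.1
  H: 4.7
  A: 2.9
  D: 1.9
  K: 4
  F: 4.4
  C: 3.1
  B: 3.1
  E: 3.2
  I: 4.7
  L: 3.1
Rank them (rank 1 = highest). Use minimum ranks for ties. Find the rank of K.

Sorted (descending): 4.7, 4.7, 4.4, 4, 3.2, 3.1, 3.1, 3.1, 2.9, 2.1, 1.9
The 2 values of 4.7 occupy positions 1–2 → each gets rank 1.
The 3 values of 3.1 occupy positions 6–8 → each gets rank 6.
K has value 4 → rank 4.

4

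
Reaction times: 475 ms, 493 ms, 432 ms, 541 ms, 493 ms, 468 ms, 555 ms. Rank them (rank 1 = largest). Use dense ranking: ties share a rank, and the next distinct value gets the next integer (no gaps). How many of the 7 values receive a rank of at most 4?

Sorted (descending): 555, 541, 493, 493, 475, 468, 432
The 2 values of 493 share dense rank 3.
Remaining distinct values take the next consecutive integers.
Ranks ≤ 4: {1, 2, 3, 3, 4} → 5 values.

5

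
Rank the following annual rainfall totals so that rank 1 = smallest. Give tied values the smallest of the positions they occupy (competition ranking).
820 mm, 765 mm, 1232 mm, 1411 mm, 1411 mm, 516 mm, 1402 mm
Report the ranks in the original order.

3, 2, 4, 6, 6, 1, 5

Sorted (ascending): 516, 765, 820, 1232, 1402, 1411, 1411
The 2 values of 1411 occupy positions 6–7 → each gets rank 6.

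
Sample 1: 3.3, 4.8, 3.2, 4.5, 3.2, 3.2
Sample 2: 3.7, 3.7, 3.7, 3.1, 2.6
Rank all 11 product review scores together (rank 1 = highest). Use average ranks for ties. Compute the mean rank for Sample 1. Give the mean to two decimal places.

5.50

Sorted (descending): 4.8, 4.5, 3.7, 3.7, 3.7, 3.3, 3.2, 3.2, 3.2, 3.1, 2.6
The 3 values of 3.7 occupy positions 3–5 → average rank 4.
The 3 values of 3.2 occupy positions 7–9 → average rank 8.
Sample 1 values → pooled ranks: 3.3→6, 4.8→1, 3.2→8, 4.5→2, 3.2→8, 3.2→8
Mean rank = (6 + 1 + 8 + 2 + 8 + 8) / 6 = 5.50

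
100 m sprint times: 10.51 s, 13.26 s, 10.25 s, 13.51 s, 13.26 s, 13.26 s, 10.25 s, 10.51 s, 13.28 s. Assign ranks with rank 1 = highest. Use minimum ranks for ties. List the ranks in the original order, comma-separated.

Sorted (descending): 13.51, 13.28, 13.26, 13.26, 13.26, 10.51, 10.51, 10.25, 10.25
The 3 values of 13.26 occupy positions 3–5 → each gets rank 3.
The 2 values of 10.51 occupy positions 6–7 → each gets rank 6.
The 2 values of 10.25 occupy positions 8–9 → each gets rank 8.

6, 3, 8, 1, 3, 3, 8, 6, 2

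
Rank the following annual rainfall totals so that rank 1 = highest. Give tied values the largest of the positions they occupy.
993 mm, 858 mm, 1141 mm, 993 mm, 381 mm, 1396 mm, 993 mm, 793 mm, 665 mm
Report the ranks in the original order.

5, 6, 2, 5, 9, 1, 5, 7, 8

Sorted (descending): 1396, 1141, 993, 993, 993, 858, 793, 665, 381
The 3 values of 993 occupy positions 3–5 → each gets rank 5.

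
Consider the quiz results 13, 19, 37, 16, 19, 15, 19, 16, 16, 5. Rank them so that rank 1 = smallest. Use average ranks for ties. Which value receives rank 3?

Sorted (ascending): 5, 13, 15, 16, 16, 16, 19, 19, 19, 37
The 3 values of 16 occupy positions 4–6 → average rank 5.
The 3 values of 19 occupy positions 7–9 → average rank 8.
Rank 3 → value 15.

15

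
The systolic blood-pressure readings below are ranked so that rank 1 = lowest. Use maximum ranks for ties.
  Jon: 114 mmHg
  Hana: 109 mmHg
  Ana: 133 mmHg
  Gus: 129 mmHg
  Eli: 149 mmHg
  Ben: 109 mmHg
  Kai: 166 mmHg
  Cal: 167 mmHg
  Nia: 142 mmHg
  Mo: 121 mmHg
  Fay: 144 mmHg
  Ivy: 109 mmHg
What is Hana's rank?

Sorted (ascending): 109, 109, 109, 114, 121, 129, 133, 142, 144, 149, 166, 167
The 3 values of 109 occupy positions 1–3 → each gets rank 3.
Hana has value 109 mmHg → rank 3.

3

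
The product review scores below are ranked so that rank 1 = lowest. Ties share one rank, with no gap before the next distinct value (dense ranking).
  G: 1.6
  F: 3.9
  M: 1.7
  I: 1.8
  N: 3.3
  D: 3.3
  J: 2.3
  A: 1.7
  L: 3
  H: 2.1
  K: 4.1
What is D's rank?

Sorted (ascending): 1.6, 1.7, 1.7, 1.8, 2.1, 2.3, 3, 3.3, 3.3, 3.9, 4.1
The 2 values of 1.7 share dense rank 2.
The 2 values of 3.3 share dense rank 7.
Remaining distinct values take the next consecutive integers.
D has value 3.3 → rank 7.

7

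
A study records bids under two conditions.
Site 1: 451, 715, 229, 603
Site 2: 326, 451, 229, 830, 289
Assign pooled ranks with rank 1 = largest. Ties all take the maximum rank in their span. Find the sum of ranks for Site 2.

28

Sorted (descending): 830, 715, 603, 451, 451, 326, 289, 229, 229
The 2 values of 451 occupy positions 4–5 → each gets rank 5.
The 2 values of 229 occupy positions 8–9 → each gets rank 9.
Site 2 values → pooled ranks: 326→6, 451→5, 229→9, 830→1, 289→7
Rank sum = 6 + 5 + 9 + 1 + 7 = 28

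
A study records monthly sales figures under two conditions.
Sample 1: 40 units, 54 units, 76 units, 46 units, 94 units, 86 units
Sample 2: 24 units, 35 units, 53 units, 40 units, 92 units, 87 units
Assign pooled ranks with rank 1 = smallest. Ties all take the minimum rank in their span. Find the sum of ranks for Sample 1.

Sorted (ascending): 24, 35, 40, 40, 46, 53, 54, 76, 86, 87, 92, 94
The 2 values of 40 occupy positions 3–4 → each gets rank 3.
Sample 1 values → pooled ranks: 40→3, 54→7, 76→8, 46→5, 94→12, 86→9
Rank sum = 3 + 7 + 8 + 5 + 12 + 9 = 44

44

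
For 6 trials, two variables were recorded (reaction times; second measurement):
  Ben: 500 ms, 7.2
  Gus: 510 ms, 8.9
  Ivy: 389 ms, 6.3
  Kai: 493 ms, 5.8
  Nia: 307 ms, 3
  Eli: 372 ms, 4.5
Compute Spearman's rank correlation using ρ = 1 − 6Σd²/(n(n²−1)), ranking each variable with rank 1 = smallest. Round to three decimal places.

Ranks of variable 1: 5, 6, 3, 4, 1, 2
Ranks of variable 2: 5, 6, 4, 3, 1, 2
d = r₁ − r₂: 0, 0, -1, 1, 0, 0
d²: 0, 0, 1, 1, 0, 0; Σd² = 2
ρ = 1 − 6·2/(6·35) = 1 − 12/210 = 0.943

0.943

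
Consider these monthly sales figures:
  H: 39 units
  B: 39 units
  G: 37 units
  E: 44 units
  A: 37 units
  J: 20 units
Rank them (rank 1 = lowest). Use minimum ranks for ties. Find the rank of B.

4

Sorted (ascending): 20, 37, 37, 39, 39, 44
The 2 values of 37 occupy positions 2–3 → each gets rank 2.
The 2 values of 39 occupy positions 4–5 → each gets rank 4.
B has value 39 units → rank 4.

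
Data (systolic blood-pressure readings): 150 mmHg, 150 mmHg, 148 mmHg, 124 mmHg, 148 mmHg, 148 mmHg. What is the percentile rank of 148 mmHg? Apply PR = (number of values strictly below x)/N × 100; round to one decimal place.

16.7

N = 6.
Strictly below 148: 1. Equal to 148: 3.
PR = 1/6 × 100 = 16.7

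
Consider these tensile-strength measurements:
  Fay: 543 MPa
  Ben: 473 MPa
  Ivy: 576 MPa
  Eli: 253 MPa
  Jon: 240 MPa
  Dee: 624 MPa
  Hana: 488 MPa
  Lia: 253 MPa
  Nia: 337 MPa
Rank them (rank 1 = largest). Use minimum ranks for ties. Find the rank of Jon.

Sorted (descending): 624, 576, 543, 488, 473, 337, 253, 253, 240
The 2 values of 253 occupy positions 7–8 → each gets rank 7.
Jon has value 240 MPa → rank 9.

9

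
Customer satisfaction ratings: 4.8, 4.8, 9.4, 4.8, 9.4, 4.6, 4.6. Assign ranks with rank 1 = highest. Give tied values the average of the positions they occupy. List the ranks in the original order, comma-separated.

4, 4, 1.5, 4, 1.5, 6.5, 6.5

Sorted (descending): 9.4, 9.4, 4.8, 4.8, 4.8, 4.6, 4.6
The 2 values of 9.4 occupy positions 1–2 → average rank (1+2)/2 = 1.5.
The 3 values of 4.8 occupy positions 3–5 → average rank 4.
The 2 values of 4.6 occupy positions 6–7 → average rank (6+7)/2 = 6.5.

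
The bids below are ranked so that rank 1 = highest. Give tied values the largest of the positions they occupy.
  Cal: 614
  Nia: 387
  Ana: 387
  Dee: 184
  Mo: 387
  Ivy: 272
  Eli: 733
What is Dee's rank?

Sorted (descending): 733, 614, 387, 387, 387, 272, 184
The 3 values of 387 occupy positions 3–5 → each gets rank 5.
Dee has value 184 → rank 7.

7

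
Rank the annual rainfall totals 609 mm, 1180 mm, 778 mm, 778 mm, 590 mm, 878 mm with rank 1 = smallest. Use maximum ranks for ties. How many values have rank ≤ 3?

2

Sorted (ascending): 590, 609, 778, 778, 878, 1180
The 2 values of 778 occupy positions 3–4 → each gets rank 4.
Ranks ≤ 3: {1, 2} → 2 values.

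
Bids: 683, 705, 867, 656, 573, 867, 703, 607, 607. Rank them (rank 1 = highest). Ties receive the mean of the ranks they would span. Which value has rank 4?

703

Sorted (descending): 867, 867, 705, 703, 683, 656, 607, 607, 573
The 2 values of 867 occupy positions 1–2 → average rank (1+2)/2 = 1.5.
The 2 values of 607 occupy positions 7–8 → average rank (7+8)/2 = 7.5.
Rank 4 → value 703.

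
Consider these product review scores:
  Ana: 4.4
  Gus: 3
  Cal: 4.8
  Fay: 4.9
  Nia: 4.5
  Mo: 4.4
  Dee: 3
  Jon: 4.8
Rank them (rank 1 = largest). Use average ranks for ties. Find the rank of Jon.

2.5

Sorted (descending): 4.9, 4.8, 4.8, 4.5, 4.4, 4.4, 3, 3
The 2 values of 4.8 occupy positions 2–3 → average rank (2+3)/2 = 2.5.
The 2 values of 4.4 occupy positions 5–6 → average rank (5+6)/2 = 5.5.
The 2 values of 3 occupy positions 7–8 → average rank (7+8)/2 = 7.5.
Jon has value 4.8 → rank 2.5.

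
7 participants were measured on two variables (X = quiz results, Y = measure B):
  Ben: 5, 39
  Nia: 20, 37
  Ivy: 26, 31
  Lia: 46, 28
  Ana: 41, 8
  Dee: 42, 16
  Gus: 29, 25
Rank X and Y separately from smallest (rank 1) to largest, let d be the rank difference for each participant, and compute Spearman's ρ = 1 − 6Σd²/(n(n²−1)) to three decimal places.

Ranks of variable 1: 1, 2, 3, 7, 5, 6, 4
Ranks of variable 2: 7, 6, 5, 4, 1, 2, 3
d = r₁ − r₂: -6, -4, -2, 3, 4, 4, 1
d²: 36, 16, 4, 9, 16, 16, 1; Σd² = 98
ρ = 1 − 6·98/(7·48) = 1 − 588/336 = -0.750

-0.750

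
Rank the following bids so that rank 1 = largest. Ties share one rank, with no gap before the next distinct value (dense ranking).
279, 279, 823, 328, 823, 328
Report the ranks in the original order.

3, 3, 1, 2, 1, 2

Sorted (descending): 823, 823, 328, 328, 279, 279
The 2 values of 823 share dense rank 1.
The 2 values of 328 share dense rank 2.
The 2 values of 279 share dense rank 3.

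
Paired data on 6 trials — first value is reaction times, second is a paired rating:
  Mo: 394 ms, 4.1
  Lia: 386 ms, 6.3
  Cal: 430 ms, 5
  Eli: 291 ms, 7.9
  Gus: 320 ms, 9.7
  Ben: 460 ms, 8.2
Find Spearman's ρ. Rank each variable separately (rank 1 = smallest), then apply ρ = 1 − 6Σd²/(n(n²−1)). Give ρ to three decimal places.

Ranks of variable 1: 4, 3, 5, 1, 2, 6
Ranks of variable 2: 1, 3, 2, 4, 6, 5
d = r₁ − r₂: 3, 0, 3, -3, -4, 1
d²: 9, 0, 9, 9, 16, 1; Σd² = 44
ρ = 1 − 6·44/(6·35) = 1 − 264/210 = -0.257

-0.257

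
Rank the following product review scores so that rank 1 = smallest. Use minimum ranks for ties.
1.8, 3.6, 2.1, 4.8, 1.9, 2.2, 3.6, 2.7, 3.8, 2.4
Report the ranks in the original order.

1, 7, 3, 10, 2, 4, 7, 6, 9, 5

Sorted (ascending): 1.8, 1.9, 2.1, 2.2, 2.4, 2.7, 3.6, 3.6, 3.8, 4.8
The 2 values of 3.6 occupy positions 7–8 → each gets rank 7.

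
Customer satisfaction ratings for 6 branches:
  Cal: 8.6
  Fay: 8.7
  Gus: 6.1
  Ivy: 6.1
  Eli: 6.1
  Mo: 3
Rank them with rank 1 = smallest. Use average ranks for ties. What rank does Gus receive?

3

Sorted (ascending): 3, 6.1, 6.1, 6.1, 8.6, 8.7
The 3 values of 6.1 occupy positions 2–4 → average rank 3.
Gus has value 6.1 → rank 3.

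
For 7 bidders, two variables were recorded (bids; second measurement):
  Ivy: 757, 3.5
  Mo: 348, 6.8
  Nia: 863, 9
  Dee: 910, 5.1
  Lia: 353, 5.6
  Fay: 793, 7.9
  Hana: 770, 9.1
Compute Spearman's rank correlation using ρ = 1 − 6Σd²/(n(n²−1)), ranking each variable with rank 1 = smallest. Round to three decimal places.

Ranks of variable 1: 3, 1, 6, 7, 2, 5, 4
Ranks of variable 2: 1, 4, 6, 2, 3, 5, 7
d = r₁ − r₂: 2, -3, 0, 5, -1, 0, -3
d²: 4, 9, 0, 25, 1, 0, 9; Σd² = 48
ρ = 1 − 6·48/(7·48) = 1 − 288/336 = 0.143

0.143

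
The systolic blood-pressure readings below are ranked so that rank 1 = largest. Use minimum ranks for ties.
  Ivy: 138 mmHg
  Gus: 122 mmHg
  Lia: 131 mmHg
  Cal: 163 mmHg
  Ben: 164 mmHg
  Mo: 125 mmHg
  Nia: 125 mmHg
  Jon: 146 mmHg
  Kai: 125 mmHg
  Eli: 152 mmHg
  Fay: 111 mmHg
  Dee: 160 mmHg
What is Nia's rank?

8

Sorted (descending): 164, 163, 160, 152, 146, 138, 131, 125, 125, 125, 122, 111
The 3 values of 125 occupy positions 8–10 → each gets rank 8.
Nia has value 125 mmHg → rank 8.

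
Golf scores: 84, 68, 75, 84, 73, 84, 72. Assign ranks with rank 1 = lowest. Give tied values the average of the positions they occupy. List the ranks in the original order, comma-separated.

Sorted (ascending): 68, 72, 73, 75, 84, 84, 84
The 3 values of 84 occupy positions 5–7 → average rank 6.

6, 1, 4, 6, 3, 6, 2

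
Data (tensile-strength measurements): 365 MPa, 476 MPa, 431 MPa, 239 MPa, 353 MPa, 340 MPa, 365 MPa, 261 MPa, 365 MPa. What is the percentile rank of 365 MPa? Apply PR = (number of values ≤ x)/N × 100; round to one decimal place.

77.8

N = 9.
Strictly below 365: 4. Equal to 365: 3.
PR = 7/9 × 100 = 77.8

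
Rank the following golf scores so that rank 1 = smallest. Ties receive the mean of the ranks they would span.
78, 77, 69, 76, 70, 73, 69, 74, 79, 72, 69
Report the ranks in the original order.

Sorted (ascending): 69, 69, 69, 70, 72, 73, 74, 76, 77, 78, 79
The 3 values of 69 occupy positions 1–3 → average rank 2.

10, 9, 2, 8, 4, 6, 2, 7, 11, 5, 2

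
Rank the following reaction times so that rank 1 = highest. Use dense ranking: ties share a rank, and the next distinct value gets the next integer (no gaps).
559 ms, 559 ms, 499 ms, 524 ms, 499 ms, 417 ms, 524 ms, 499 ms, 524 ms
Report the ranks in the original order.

1, 1, 3, 2, 3, 4, 2, 3, 2

Sorted (descending): 559, 559, 524, 524, 524, 499, 499, 499, 417
The 2 values of 559 share dense rank 1.
The 3 values of 524 share dense rank 2.
The 3 values of 499 share dense rank 3.
Remaining distinct values take the next consecutive integers.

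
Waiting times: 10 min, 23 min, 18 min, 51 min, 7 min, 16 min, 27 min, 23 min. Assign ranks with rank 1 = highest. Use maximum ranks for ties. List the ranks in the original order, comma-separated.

Sorted (descending): 51, 27, 23, 23, 18, 16, 10, 7
The 2 values of 23 occupy positions 3–4 → each gets rank 4.

7, 4, 5, 1, 8, 6, 2, 4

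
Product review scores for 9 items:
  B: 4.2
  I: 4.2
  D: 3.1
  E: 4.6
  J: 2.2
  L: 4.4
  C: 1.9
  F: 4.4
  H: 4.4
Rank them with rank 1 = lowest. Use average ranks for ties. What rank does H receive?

Sorted (ascending): 1.9, 2.2, 3.1, 4.2, 4.2, 4.4, 4.4, 4.4, 4.6
The 2 values of 4.2 occupy positions 4–5 → average rank (4+5)/2 = 4.5.
The 3 values of 4.4 occupy positions 6–8 → average rank 7.
H has value 4.4 → rank 7.

7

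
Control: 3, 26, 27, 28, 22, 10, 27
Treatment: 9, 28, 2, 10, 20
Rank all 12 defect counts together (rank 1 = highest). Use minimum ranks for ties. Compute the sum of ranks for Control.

Sorted (descending): 28, 28, 27, 27, 26, 22, 20, 10, 10, 9, 3, 2
The 2 values of 28 occupy positions 1–2 → each gets rank 1.
The 2 values of 27 occupy positions 3–4 → each gets rank 3.
The 2 values of 10 occupy positions 8–9 → each gets rank 8.
Control values → pooled ranks: 3→11, 26→5, 27→3, 28→1, 22→6, 10→8, 27→3
Rank sum = 11 + 5 + 3 + 1 + 6 + 8 + 3 = 37

37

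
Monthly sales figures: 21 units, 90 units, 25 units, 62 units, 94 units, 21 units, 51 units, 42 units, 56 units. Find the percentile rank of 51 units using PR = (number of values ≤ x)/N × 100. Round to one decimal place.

N = 9.
Strictly below 51: 4. Equal to 51: 1.
PR = 5/9 × 100 = 55.6

55.6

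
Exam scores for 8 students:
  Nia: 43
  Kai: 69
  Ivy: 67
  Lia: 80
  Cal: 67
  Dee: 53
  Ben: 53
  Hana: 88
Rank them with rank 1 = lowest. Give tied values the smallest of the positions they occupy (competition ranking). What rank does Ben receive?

Sorted (ascending): 43, 53, 53, 67, 67, 69, 80, 88
The 2 values of 53 occupy positions 2–3 → each gets rank 2.
The 2 values of 67 occupy positions 4–5 → each gets rank 4.
Ben has value 53 → rank 2.

2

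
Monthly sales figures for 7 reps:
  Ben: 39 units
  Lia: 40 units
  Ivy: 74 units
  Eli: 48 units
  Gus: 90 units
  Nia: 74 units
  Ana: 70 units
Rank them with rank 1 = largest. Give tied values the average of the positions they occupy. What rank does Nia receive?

Sorted (descending): 90, 74, 74, 70, 48, 40, 39
The 2 values of 74 occupy positions 2–3 → average rank (2+3)/2 = 2.5.
Nia has value 74 units → rank 2.5.

2.5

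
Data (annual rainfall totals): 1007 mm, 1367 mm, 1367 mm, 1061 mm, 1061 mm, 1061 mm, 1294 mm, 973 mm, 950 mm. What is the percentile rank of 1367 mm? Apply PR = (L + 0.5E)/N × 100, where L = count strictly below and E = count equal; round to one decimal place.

N = 9.
Strictly below 1367: 7. Equal to 1367: 2.
PR = (7 + 0.5·2)/9 × 100 = 88.9

88.9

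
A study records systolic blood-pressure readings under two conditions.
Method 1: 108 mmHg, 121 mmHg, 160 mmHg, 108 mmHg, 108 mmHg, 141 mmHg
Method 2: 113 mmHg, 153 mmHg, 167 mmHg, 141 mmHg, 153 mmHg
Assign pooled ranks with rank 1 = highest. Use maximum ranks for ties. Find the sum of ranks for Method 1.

Sorted (descending): 167, 160, 153, 153, 141, 141, 121, 113, 108, 108, 108
The 2 values of 153 occupy positions 3–4 → each gets rank 4.
The 2 values of 141 occupy positions 5–6 → each gets rank 6.
The 3 values of 108 occupy positions 9–11 → each gets rank 11.
Method 1 values → pooled ranks: 108→11, 121→7, 160→2, 108→11, 108→11, 141→6
Rank sum = 11 + 7 + 2 + 11 + 11 + 6 = 48

48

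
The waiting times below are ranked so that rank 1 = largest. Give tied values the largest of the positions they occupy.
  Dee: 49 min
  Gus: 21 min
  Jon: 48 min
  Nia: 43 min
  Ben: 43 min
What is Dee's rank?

Sorted (descending): 49, 48, 43, 43, 21
The 2 values of 43 occupy positions 3–4 → each gets rank 4.
Dee has value 49 min → rank 1.

1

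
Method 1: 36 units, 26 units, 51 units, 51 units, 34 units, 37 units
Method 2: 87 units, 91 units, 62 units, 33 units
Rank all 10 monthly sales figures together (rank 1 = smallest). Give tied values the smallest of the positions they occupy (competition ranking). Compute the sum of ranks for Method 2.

Sorted (ascending): 26, 33, 34, 36, 37, 51, 51, 62, 87, 91
The 2 values of 51 occupy positions 6–7 → each gets rank 6.
Method 2 values → pooled ranks: 87→9, 91→10, 62→8, 33→2
Rank sum = 9 + 10 + 8 + 2 = 29

29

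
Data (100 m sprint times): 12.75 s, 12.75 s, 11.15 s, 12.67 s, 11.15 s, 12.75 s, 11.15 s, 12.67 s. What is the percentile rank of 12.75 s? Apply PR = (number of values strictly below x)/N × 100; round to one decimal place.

N = 8.
Strictly below 12.75: 5. Equal to 12.75: 3.
PR = 5/8 × 100 = 62.5

62.5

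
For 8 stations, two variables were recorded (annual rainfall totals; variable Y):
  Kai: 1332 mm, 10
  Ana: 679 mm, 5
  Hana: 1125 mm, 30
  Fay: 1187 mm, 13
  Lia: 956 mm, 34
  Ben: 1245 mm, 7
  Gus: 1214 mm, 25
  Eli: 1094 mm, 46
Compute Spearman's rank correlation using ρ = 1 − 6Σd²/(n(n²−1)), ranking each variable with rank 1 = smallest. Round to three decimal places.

Ranks of variable 1: 8, 1, 4, 5, 2, 7, 6, 3
Ranks of variable 2: 3, 1, 6, 4, 7, 2, 5, 8
d = r₁ − r₂: 5, 0, -2, 1, -5, 5, 1, -5
d²: 25, 0, 4, 1, 25, 25, 1, 25; Σd² = 106
ρ = 1 − 6·106/(8·63) = 1 − 636/504 = -0.262

-0.262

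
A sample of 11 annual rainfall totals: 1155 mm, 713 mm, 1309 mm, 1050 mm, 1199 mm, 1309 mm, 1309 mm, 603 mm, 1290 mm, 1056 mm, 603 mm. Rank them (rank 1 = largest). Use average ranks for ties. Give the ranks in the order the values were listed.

Sorted (descending): 1309, 1309, 1309, 1290, 1199, 1155, 1056, 1050, 713, 603, 603
The 3 values of 1309 occupy positions 1–3 → average rank 2.
The 2 values of 603 occupy positions 10–11 → average rank (10+11)/2 = 10.5.

6, 9, 2, 8, 5, 2, 2, 10.5, 4, 7, 10.5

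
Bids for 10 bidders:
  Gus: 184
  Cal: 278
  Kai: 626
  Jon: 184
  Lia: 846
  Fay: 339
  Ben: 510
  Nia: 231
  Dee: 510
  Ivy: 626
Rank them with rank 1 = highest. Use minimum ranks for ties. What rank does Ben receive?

4

Sorted (descending): 846, 626, 626, 510, 510, 339, 278, 231, 184, 184
The 2 values of 626 occupy positions 2–3 → each gets rank 2.
The 2 values of 510 occupy positions 4–5 → each gets rank 4.
The 2 values of 184 occupy positions 9–10 → each gets rank 9.
Ben has value 510 → rank 4.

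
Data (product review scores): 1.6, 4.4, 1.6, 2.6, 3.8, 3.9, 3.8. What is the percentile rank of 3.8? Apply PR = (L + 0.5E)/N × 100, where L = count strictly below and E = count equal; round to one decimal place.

57.1

N = 7.
Strictly below 3.8: 3. Equal to 3.8: 2.
PR = (3 + 0.5·2)/7 × 100 = 57.1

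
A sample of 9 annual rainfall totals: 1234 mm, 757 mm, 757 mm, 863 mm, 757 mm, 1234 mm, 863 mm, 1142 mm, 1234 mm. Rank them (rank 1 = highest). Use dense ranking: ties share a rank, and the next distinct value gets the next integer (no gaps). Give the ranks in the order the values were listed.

Sorted (descending): 1234, 1234, 1234, 1142, 863, 863, 757, 757, 757
The 3 values of 1234 share dense rank 1.
The 2 values of 863 share dense rank 3.
The 3 values of 757 share dense rank 4.
Remaining distinct values take the next consecutive integers.

1, 4, 4, 3, 4, 1, 3, 2, 1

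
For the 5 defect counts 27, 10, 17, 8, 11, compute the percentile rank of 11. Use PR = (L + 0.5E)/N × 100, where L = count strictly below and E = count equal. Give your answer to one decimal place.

N = 5.
Strictly below 11: 2. Equal to 11: 1.
PR = (2 + 0.5·1)/5 × 100 = 50.0

50.0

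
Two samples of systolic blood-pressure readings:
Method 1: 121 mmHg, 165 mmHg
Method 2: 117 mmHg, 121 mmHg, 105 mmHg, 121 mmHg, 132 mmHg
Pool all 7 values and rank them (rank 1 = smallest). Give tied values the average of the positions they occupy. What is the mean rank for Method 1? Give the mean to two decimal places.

Sorted (ascending): 105, 117, 121, 121, 121, 132, 165
The 3 values of 121 occupy positions 3–5 → average rank 4.
Method 1 values → pooled ranks: 121→4, 165→7
Mean rank = (4 + 7) / 2 = 5.50

5.50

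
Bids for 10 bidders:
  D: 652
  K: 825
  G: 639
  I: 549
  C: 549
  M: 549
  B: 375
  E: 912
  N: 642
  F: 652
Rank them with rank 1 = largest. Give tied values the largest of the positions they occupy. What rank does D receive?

4

Sorted (descending): 912, 825, 652, 652, 642, 639, 549, 549, 549, 375
The 2 values of 652 occupy positions 3–4 → each gets rank 4.
The 3 values of 549 occupy positions 7–9 → each gets rank 9.
D has value 652 → rank 4.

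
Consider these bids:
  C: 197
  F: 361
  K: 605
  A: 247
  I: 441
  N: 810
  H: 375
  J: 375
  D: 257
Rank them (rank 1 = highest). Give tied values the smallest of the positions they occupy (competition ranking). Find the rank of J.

4

Sorted (descending): 810, 605, 441, 375, 375, 361, 257, 247, 197
The 2 values of 375 occupy positions 4–5 → each gets rank 4.
J has value 375 → rank 4.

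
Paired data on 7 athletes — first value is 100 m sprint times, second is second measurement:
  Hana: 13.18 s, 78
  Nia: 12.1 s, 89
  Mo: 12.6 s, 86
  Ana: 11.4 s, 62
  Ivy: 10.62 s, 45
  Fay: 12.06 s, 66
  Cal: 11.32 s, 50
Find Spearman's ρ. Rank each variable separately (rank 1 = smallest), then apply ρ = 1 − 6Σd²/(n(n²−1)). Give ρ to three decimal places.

Ranks of variable 1: 7, 5, 6, 3, 1, 4, 2
Ranks of variable 2: 5, 7, 6, 3, 1, 4, 2
d = r₁ − r₂: 2, -2, 0, 0, 0, 0, 0
d²: 4, 4, 0, 0, 0, 0, 0; Σd² = 8
ρ = 1 − 6·8/(7·48) = 1 − 48/336 = 0.857

0.857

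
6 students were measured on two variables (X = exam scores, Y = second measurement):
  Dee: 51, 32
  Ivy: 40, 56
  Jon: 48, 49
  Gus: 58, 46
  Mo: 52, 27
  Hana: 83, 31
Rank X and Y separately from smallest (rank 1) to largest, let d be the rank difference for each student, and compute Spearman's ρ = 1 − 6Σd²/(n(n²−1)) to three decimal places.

-0.714

Ranks of variable 1: 3, 1, 2, 5, 4, 6
Ranks of variable 2: 3, 6, 5, 4, 1, 2
d = r₁ − r₂: 0, -5, -3, 1, 3, 4
d²: 0, 25, 9, 1, 9, 16; Σd² = 60
ρ = 1 − 6·60/(6·35) = 1 − 360/210 = -0.714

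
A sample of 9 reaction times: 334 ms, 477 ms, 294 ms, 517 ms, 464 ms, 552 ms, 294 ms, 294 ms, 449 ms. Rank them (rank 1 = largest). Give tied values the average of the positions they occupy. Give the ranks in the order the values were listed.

Sorted (descending): 552, 517, 477, 464, 449, 334, 294, 294, 294
The 3 values of 294 occupy positions 7–9 → average rank 8.

6, 3, 8, 2, 4, 1, 8, 8, 5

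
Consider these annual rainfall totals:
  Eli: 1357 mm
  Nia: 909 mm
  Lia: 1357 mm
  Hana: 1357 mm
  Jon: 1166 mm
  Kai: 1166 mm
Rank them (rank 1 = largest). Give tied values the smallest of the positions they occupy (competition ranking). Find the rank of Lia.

1

Sorted (descending): 1357, 1357, 1357, 1166, 1166, 909
The 3 values of 1357 occupy positions 1–3 → each gets rank 1.
The 2 values of 1166 occupy positions 4–5 → each gets rank 4.
Lia has value 1357 mm → rank 1.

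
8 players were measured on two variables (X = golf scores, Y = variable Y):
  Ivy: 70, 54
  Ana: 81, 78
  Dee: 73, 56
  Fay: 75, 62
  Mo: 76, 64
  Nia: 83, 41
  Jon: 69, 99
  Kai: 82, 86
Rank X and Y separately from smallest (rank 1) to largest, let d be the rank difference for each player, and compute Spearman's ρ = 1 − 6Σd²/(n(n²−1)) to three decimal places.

-0.167

Ranks of variable 1: 2, 6, 3, 4, 5, 8, 1, 7
Ranks of variable 2: 2, 6, 3, 4, 5, 1, 8, 7
d = r₁ − r₂: 0, 0, 0, 0, 0, 7, -7, 0
d²: 0, 0, 0, 0, 0, 49, 49, 0; Σd² = 98
ρ = 1 − 6·98/(8·63) = 1 − 588/504 = -0.167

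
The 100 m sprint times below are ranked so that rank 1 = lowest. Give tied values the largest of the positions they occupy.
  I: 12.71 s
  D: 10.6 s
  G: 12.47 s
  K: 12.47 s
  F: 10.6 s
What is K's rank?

4

Sorted (ascending): 10.6, 10.6, 12.47, 12.47, 12.71
The 2 values of 10.6 occupy positions 1–2 → each gets rank 2.
The 2 values of 12.47 occupy positions 3–4 → each gets rank 4.
K has value 12.47 s → rank 4.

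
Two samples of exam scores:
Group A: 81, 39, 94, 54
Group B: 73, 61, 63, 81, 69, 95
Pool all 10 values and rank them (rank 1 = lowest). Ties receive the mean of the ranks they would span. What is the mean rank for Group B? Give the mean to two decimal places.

5.92

Sorted (ascending): 39, 54, 61, 63, 69, 73, 81, 81, 94, 95
The 2 values of 81 occupy positions 7–8 → average rank (7+8)/2 = 7.5.
Group B values → pooled ranks: 73→6, 61→3, 63→4, 81→7.5, 69→5, 95→10
Mean rank = (6 + 3 + 4 + 7.5 + 5 + 10) / 6 = 5.92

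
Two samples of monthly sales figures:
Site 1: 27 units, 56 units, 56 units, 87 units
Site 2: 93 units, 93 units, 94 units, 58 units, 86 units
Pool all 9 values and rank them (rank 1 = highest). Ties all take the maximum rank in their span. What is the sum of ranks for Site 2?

18

Sorted (descending): 94, 93, 93, 87, 86, 58, 56, 56, 27
The 2 values of 93 occupy positions 2–3 → each gets rank 3.
The 2 values of 56 occupy positions 7–8 → each gets rank 8.
Site 2 values → pooled ranks: 93→3, 93→3, 94→1, 58→6, 86→5
Rank sum = 3 + 3 + 1 + 6 + 5 = 18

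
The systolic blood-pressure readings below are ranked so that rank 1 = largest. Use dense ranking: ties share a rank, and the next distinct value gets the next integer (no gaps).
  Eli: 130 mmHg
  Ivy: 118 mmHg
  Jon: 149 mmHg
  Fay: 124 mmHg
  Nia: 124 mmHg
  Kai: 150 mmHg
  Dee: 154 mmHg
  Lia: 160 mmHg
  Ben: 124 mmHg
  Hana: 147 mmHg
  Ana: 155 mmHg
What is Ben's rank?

8

Sorted (descending): 160, 155, 154, 150, 149, 147, 130, 124, 124, 124, 118
The 3 values of 124 share dense rank 8.
Remaining distinct values take the next consecutive integers.
Ben has value 124 mmHg → rank 8.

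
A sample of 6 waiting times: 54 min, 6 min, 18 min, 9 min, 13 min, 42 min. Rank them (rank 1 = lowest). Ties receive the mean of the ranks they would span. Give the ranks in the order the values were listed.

6, 1, 4, 2, 3, 5

Sorted (ascending): 6, 9, 13, 18, 42, 54
No ties — each value takes its position as its rank.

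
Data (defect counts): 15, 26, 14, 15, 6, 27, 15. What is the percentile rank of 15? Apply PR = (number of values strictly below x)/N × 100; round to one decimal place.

N = 7.
Strictly below 15: 2. Equal to 15: 3.
PR = 2/7 × 100 = 28.6

28.6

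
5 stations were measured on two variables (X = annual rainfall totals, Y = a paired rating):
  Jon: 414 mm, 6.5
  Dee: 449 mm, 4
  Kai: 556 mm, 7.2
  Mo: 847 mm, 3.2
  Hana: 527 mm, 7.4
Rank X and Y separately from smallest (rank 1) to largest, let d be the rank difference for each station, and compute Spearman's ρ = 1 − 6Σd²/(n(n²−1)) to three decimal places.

-0.200

Ranks of variable 1: 1, 2, 4, 5, 3
Ranks of variable 2: 3, 2, 4, 1, 5
d = r₁ − r₂: -2, 0, 0, 4, -2
d²: 4, 0, 0, 16, 4; Σd² = 24
ρ = 1 − 6·24/(5·24) = 1 − 144/120 = -0.200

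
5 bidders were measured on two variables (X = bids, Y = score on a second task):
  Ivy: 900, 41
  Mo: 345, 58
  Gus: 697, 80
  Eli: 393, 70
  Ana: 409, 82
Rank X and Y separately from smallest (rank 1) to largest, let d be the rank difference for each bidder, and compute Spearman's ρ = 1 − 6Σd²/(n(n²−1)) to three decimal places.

-0.100

Ranks of variable 1: 5, 1, 4, 2, 3
Ranks of variable 2: 1, 2, 4, 3, 5
d = r₁ − r₂: 4, -1, 0, -1, -2
d²: 16, 1, 0, 1, 4; Σd² = 22
ρ = 1 − 6·22/(5·24) = 1 − 132/120 = -0.100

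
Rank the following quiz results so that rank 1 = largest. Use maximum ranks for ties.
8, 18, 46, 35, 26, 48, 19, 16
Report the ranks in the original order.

8, 6, 2, 3, 4, 1, 5, 7

Sorted (descending): 48, 46, 35, 26, 19, 18, 16, 8
No ties — each value takes its position as its rank.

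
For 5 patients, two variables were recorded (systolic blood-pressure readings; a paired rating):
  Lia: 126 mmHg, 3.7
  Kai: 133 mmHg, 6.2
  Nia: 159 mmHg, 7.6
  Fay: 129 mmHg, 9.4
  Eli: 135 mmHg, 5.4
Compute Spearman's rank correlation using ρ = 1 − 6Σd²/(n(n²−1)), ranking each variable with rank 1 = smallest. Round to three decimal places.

0.300

Ranks of variable 1: 1, 3, 5, 2, 4
Ranks of variable 2: 1, 3, 4, 5, 2
d = r₁ − r₂: 0, 0, 1, -3, 2
d²: 0, 0, 1, 9, 4; Σd² = 14
ρ = 1 − 6·14/(5·24) = 1 − 84/120 = 0.300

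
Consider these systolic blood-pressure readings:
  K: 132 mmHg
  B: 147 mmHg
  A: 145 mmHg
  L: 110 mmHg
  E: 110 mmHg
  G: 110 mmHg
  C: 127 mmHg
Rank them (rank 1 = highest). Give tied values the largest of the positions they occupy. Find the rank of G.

Sorted (descending): 147, 145, 132, 127, 110, 110, 110
The 3 values of 110 occupy positions 5–7 → each gets rank 7.
G has value 110 mmHg → rank 7.

7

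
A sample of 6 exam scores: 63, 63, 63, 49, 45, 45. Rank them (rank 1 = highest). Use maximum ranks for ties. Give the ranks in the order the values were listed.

Sorted (descending): 63, 63, 63, 49, 45, 45
The 3 values of 63 occupy positions 1–3 → each gets rank 3.
The 2 values of 45 occupy positions 5–6 → each gets rank 6.

3, 3, 3, 4, 6, 6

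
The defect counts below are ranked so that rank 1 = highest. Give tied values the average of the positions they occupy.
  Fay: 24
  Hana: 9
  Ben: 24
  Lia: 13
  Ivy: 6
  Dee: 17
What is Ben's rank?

1.5

Sorted (descending): 24, 24, 17, 13, 9, 6
The 2 values of 24 occupy positions 1–2 → average rank (1+2)/2 = 1.5.
Ben has value 24 → rank 1.5.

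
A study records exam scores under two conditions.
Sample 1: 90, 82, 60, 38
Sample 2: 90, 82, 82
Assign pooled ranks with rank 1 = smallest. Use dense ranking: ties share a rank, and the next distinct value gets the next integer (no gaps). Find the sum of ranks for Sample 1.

10

Sorted (ascending): 38, 60, 82, 82, 82, 90, 90
The 3 values of 82 share dense rank 3.
The 2 values of 90 share dense rank 4.
Remaining distinct values take the next consecutive integers.
Sample 1 values → pooled ranks: 90→4, 82→3, 60→2, 38→1
Rank sum = 4 + 3 + 2 + 1 = 10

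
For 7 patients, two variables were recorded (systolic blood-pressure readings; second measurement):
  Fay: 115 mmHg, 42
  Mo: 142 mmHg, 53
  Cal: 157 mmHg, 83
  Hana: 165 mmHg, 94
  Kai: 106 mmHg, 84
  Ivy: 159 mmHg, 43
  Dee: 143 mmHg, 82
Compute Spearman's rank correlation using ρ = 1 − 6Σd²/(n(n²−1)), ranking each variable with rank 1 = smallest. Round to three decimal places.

Ranks of variable 1: 2, 3, 5, 7, 1, 6, 4
Ranks of variable 2: 1, 3, 5, 7, 6, 2, 4
d = r₁ − r₂: 1, 0, 0, 0, -5, 4, 0
d²: 1, 0, 0, 0, 25, 16, 0; Σd² = 42
ρ = 1 − 6·42/(7·48) = 1 − 252/336 = 0.250

0.250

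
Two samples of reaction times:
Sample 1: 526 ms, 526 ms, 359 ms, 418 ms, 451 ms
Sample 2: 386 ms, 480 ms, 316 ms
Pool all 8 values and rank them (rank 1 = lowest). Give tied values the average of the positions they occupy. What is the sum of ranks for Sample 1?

26

Sorted (ascending): 316, 359, 386, 418, 451, 480, 526, 526
The 2 values of 526 occupy positions 7–8 → average rank (7+8)/2 = 7.5.
Sample 1 values → pooled ranks: 526→7.5, 526→7.5, 359→2, 418→4, 451→5
Rank sum = 7.5 + 7.5 + 2 + 4 + 5 = 26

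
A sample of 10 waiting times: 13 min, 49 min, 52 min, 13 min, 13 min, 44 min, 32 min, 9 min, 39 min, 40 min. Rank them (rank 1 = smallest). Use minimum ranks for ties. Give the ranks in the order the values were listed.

2, 9, 10, 2, 2, 8, 5, 1, 6, 7

Sorted (ascending): 9, 13, 13, 13, 32, 39, 40, 44, 49, 52
The 3 values of 13 occupy positions 2–4 → each gets rank 2.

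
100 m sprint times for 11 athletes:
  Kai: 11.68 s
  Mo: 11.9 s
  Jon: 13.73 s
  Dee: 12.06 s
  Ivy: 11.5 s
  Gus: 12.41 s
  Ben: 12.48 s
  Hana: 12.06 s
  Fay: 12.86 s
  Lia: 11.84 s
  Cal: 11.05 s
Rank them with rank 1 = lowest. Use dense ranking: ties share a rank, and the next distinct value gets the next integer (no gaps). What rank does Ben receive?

8

Sorted (ascending): 11.05, 11.5, 11.68, 11.84, 11.9, 12.06, 12.06, 12.41, 12.48, 12.86, 13.73
The 2 values of 12.06 share dense rank 6.
Remaining distinct values take the next consecutive integers.
Ben has value 12.48 s → rank 8.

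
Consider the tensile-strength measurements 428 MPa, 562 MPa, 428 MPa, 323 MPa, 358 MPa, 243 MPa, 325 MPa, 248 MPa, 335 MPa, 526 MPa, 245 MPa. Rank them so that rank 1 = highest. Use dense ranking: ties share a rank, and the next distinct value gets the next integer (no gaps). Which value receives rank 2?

Sorted (descending): 562, 526, 428, 428, 358, 335, 325, 323, 248, 245, 243
The 2 values of 428 share dense rank 3.
Remaining distinct values take the next consecutive integers.
Rank 2 → value 526.

526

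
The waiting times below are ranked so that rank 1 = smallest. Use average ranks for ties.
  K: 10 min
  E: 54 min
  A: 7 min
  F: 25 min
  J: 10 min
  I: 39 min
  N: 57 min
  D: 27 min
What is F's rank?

4

Sorted (ascending): 7, 10, 10, 25, 27, 39, 54, 57
The 2 values of 10 occupy positions 2–3 → average rank (2+3)/2 = 2.5.
F has value 25 min → rank 4.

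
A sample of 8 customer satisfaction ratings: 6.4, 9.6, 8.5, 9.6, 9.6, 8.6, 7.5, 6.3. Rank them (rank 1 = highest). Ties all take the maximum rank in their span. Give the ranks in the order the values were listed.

Sorted (descending): 9.6, 9.6, 9.6, 8.6, 8.5, 7.5, 6.4, 6.3
The 3 values of 9.6 occupy positions 1–3 → each gets rank 3.

7, 3, 5, 3, 3, 4, 6, 8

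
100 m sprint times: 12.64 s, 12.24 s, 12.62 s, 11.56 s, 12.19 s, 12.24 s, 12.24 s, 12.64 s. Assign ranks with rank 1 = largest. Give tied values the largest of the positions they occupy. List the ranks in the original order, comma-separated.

2, 6, 3, 8, 7, 6, 6, 2

Sorted (descending): 12.64, 12.64, 12.62, 12.24, 12.24, 12.24, 12.19, 11.56
The 2 values of 12.64 occupy positions 1–2 → each gets rank 2.
The 3 values of 12.24 occupy positions 4–6 → each gets rank 6.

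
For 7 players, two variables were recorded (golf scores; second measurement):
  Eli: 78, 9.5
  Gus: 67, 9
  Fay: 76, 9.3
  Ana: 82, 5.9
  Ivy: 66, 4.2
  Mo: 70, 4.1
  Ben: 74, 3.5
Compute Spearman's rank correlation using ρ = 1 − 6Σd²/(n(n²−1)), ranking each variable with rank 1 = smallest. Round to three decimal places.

0.393

Ranks of variable 1: 6, 2, 5, 7, 1, 3, 4
Ranks of variable 2: 7, 5, 6, 4, 3, 2, 1
d = r₁ − r₂: -1, -3, -1, 3, -2, 1, 3
d²: 1, 9, 1, 9, 4, 1, 9; Σd² = 34
ρ = 1 − 6·34/(7·48) = 1 − 204/336 = 0.393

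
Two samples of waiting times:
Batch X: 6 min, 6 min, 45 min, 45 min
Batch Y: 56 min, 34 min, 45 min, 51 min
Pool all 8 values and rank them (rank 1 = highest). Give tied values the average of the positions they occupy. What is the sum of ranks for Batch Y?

Sorted (descending): 56, 51, 45, 45, 45, 34, 6, 6
The 3 values of 45 occupy positions 3–5 → average rank 4.
The 2 values of 6 occupy positions 7–8 → average rank (7+8)/2 = 7.5.
Batch Y values → pooled ranks: 56→1, 34→6, 45→4, 51→2
Rank sum = 1 + 6 + 4 + 2 = 13

13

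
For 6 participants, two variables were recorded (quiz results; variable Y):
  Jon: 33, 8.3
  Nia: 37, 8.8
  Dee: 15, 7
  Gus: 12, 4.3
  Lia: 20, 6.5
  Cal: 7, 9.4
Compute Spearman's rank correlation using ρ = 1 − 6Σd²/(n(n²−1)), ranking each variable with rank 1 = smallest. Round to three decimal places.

Ranks of variable 1: 5, 6, 3, 2, 4, 1
Ranks of variable 2: 4, 5, 3, 1, 2, 6
d = r₁ − r₂: 1, 1, 0, 1, 2, -5
d²: 1, 1, 0, 1, 4, 25; Σd² = 32
ρ = 1 − 6·32/(6·35) = 1 − 192/210 = 0.086

0.086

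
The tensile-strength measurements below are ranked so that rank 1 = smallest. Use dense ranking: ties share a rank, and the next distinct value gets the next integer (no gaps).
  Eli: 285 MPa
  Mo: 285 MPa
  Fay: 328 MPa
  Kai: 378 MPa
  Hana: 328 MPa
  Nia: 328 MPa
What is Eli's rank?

1

Sorted (ascending): 285, 285, 328, 328, 328, 378
The 2 values of 285 share dense rank 1.
The 3 values of 328 share dense rank 2.
Remaining distinct values take the next consecutive integers.
Eli has value 285 MPa → rank 1.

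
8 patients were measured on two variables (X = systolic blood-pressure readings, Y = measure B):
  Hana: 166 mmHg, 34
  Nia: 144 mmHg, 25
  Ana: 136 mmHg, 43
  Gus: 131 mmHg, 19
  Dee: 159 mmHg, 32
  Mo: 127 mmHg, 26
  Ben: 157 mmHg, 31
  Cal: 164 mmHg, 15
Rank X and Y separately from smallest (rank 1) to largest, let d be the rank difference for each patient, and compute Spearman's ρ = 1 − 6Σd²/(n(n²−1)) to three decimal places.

Ranks of variable 1: 8, 4, 3, 2, 6, 1, 5, 7
Ranks of variable 2: 7, 3, 8, 2, 6, 4, 5, 1
d = r₁ − r₂: 1, 1, -5, 0, 0, -3, 0, 6
d²: 1, 1, 25, 0, 0, 9, 0, 36; Σd² = 72
ρ = 1 − 6·72/(8·63) = 1 − 432/504 = 0.143

0.143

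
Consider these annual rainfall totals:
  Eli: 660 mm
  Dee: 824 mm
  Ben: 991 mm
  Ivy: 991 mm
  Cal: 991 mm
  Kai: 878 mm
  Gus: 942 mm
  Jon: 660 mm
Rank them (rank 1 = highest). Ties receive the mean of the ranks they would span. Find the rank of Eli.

7.5

Sorted (descending): 991, 991, 991, 942, 878, 824, 660, 660
The 3 values of 991 occupy positions 1–3 → average rank 2.
The 2 values of 660 occupy positions 7–8 → average rank (7+8)/2 = 7.5.
Eli has value 660 mm → rank 7.5.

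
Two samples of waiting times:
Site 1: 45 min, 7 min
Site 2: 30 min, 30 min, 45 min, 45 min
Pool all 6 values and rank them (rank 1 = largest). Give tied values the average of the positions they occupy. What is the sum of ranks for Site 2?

13

Sorted (descending): 45, 45, 45, 30, 30, 7
The 3 values of 45 occupy positions 1–3 → average rank 2.
The 2 values of 30 occupy positions 4–5 → average rank (4+5)/2 = 4.5.
Site 2 values → pooled ranks: 30→4.5, 30→4.5, 45→2, 45→2
Rank sum = 4.5 + 4.5 + 2 + 2 = 13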